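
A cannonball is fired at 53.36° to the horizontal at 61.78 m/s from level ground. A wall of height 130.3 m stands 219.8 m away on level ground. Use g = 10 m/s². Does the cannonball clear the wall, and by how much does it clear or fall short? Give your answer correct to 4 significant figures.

No — it falls 12.47 m short of clearing the wall.

v_x = 61.78 cos 53.36° = 36.869 m/s; v_y0 = 61.78 sin 53.36° = 49.572 m/s.
Time to reach the wall: t = 219.8 / 36.869 = 5.9616 s.
Height at that point: y = 49.572×5.9616 − 5.000×5.9616² = 117.83 m.
That is 130.3 − 117.83 = 12.47 m below the top of the wall, so the cannonball does not clear it.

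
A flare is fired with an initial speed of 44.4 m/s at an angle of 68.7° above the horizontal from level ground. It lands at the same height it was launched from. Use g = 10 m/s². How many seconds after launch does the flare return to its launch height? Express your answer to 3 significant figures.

Vertical component: v_y = 44.4 sin 68.7° = 41.37 m/s.
For a projectile landing at launch height, time of flight is t = 2 v_y / g = 2 × 41.37 / 10 = 8.27 s.

8.27 s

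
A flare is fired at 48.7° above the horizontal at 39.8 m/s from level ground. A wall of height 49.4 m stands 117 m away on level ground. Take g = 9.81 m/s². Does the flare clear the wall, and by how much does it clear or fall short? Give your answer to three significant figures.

v_x = 39.8 cos 48.7° = 26.27 m/s; v_y0 = 39.8 sin 48.7° = 29.90 m/s.
Time to reach the wall: t = 117 / 26.27 = 4.454 s.
Height at that point: y = 29.90×4.454 − 4.905×4.454² = 35.87 m.
That is 49.4 − 35.87 = 13.5 m below the top of the wall, so the flare does not clear it.

No — it falls 13.5 m short of clearing the wall.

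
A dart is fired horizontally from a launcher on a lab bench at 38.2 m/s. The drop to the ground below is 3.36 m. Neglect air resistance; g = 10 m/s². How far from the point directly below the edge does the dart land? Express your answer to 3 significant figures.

Initial vertical velocity is zero, so the fall time comes from h = ½ g t²: t = √(2 × 3.36 / 10) = 0.8198 s.
Horizontal motion is uniform at 38.2 m/s, so x = 38.2 × 0.8198 = 31.3 m.

31.3 m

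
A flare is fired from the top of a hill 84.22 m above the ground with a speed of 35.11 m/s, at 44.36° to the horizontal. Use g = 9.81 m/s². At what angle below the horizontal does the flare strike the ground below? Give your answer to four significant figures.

62.14°

v_x = 35.11 cos 44.36° = 25.102 m/s.
At impact |v_y| = √(v_y0² + 2 g h) = √(24.548² + 2×9.81×84.22) = 47.487 m/s.
Angle below horizontal = arctan(|v_y| / v_x) = arctan(47.487 / 25.102) = 62.14°.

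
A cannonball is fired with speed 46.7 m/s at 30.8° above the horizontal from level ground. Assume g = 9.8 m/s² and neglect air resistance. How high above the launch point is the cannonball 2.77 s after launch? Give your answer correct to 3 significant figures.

v_y0 = 46.7 sin 30.8° = 23.91 m/s.
y(t) = v_y0 t − ½ g t² = 23.91×2.77 − 4.900×2.77² = 28.6 m.

28.6 m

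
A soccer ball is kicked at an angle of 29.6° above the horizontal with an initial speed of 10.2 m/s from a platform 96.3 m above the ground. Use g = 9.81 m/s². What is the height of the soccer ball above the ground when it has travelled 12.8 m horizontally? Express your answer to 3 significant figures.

93.4 m

v_x = 10.2 cos 29.6° = 8.869 m/s, v_y0 = 10.2 sin 29.6° = 5.038 m/s.
Time to reach x = 12.8 m: t = x / v_x = 12.8 / 8.869 = 1.443 s.
y = 96.3 + v_y0 t − ½ g t² = 96.3 + 5.038×1.443 − 4.905×1.443² = 93.4 m.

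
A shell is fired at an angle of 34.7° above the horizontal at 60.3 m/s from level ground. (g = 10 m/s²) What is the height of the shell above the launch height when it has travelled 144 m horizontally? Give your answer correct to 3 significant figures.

v_x = 60.3 cos 34.7° = 49.58 m/s, v_y0 = 60.3 sin 34.7° = 34.33 m/s.
Time to reach x = 144 m: t = x / v_x = 144 / 49.58 = 2.904 s.
y = v_y0 t − ½ g t² = 34.33×2.904 − 5.000×2.904² = 57.5 m.

57.5 m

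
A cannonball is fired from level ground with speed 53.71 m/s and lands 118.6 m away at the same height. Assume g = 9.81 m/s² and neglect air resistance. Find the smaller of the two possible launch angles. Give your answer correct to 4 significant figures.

Level-ground range: R = v₀² sin(2θ)/g ⇒ sin 2θ = R g / v₀² = 118.6×9.81/53.71² = 0.4033.
2θ = arcsin(0.4033) = 23.785° or 180° − 23.785° = 156.215°.
So θ = 11.89° or θ = 78.11°.

11.89°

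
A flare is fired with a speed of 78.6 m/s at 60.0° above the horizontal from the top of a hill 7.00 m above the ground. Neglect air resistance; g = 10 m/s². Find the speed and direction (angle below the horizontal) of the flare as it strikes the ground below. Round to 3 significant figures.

79.5 m/s at 60.4° below the horizontal

v_x = 78.6 cos 60.0° = 39.30 m/s (constant).
|v_y| at impact = √((68.07)² + 2×10×7.00) = 69.09 m/s.
Speed = √(39.30² + 69.09²) = 79.5 m/s; angle = arctan(69.09/39.30) = 60.4° below horizontal.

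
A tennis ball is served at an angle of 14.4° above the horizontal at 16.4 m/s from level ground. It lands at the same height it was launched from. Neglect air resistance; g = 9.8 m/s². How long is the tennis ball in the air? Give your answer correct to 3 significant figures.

Vertical component: v_y = 16.4 sin 14.4° = 4.079 m/s.
For a projectile landing at launch height, time of flight is t = 2 v_y / g = 2 × 4.079 / 9.8 = 0.832 s.

0.832 s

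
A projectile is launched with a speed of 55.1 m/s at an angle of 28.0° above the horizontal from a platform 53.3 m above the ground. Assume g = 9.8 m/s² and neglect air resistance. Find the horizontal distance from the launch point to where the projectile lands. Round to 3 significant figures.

334 m

Components: v_x = 55.1 cos 28.0° = 48.65 m/s, v_y = 55.1 sin 28.0° = 25.87 m/s.
Vertical: 0 = 53.3 + 25.87 t − ½(9.8) t² ⇒ 4.900 t² − 25.87 t − 53.3 = 0.
t = [25.87 + √(669.3 + 1045)] / 9.800 = 6.865 s.
Horizontal: R = v_x · t = 48.65 × 6.865 = 334 m.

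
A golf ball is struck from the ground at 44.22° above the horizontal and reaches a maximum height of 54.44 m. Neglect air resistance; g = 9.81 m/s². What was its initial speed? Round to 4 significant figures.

At maximum height v_y = 0, so (v₀ sin θ)² = 2 g H.
v₀ sin 44.22° = √(2 × 9.81 × 54.44) = 32.682 m/s.
v₀ = 32.682 / sin 44.22° = 32.682 / 0.6974 = 46.86 m/s.

46.86 m/s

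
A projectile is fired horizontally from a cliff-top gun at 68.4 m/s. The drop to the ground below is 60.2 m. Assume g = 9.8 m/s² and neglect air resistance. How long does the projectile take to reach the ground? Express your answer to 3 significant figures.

3.51 s

The horizontal speed doesn't affect the fall. With v_y0 = 0, h = ½ g t².
t = √(2 × 60.2 / 9.8) = √12.29 = 3.51 s.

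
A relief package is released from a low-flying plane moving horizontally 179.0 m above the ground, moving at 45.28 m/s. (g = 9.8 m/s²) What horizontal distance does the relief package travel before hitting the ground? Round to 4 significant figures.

Initial vertical velocity is zero, so the fall time comes from h = ½ g t²: t = √(2 × 179.0 / 9.8) = 6.0441 s.
Horizontal motion is uniform at 45.28 m/s, so x = 45.28 × 6.0441 = 273.7 m.

273.7 m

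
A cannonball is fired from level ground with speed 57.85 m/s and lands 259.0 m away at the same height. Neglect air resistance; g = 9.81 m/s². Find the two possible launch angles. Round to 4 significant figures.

24.70° and 65.30°

Level-ground range: R = v₀² sin(2θ)/g ⇒ sin 2θ = R g / v₀² = 259.0×9.81/57.85² = 0.7592.
2θ = arcsin(0.7592) = 49.394° or 180° − 49.394° = 130.606°.
So θ = 24.70° or θ = 65.30°.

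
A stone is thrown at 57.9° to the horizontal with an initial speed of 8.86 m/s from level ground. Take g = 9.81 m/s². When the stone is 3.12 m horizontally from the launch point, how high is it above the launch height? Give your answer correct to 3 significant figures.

2.82 m

v_x = 8.86 cos 57.9° = 4.708 m/s, v_y0 = 8.86 sin 57.9° = 7.506 m/s.
Time to reach x = 3.12 m: t = x / v_x = 3.12 / 4.708 = 0.6627 s.
y = v_y0 t − ½ g t² = 7.506×0.6627 − 4.905×0.6627² = 2.82 m.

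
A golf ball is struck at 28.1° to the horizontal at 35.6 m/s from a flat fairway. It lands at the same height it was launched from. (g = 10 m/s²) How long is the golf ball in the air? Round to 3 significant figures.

Vertical component: v_y = 35.6 sin 28.1° = 16.77 m/s.
For a projectile landing at launch height, time of flight is t = 2 v_y / g = 2 × 16.77 / 10 = 3.35 s.

3.35 s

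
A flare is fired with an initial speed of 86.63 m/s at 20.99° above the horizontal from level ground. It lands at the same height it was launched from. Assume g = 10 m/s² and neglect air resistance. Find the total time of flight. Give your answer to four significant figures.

Vertical component: v_y = 86.63 sin 20.99° = 31.031 m/s.
For a projectile landing at launch height, time of flight is t = 2 v_y / g = 2 × 31.031 / 10 = 6.206 s.

6.206 s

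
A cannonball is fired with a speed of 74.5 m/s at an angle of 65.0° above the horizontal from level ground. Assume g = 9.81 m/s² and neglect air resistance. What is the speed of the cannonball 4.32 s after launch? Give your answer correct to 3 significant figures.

40.3 m/s

v_x = 74.5 cos 65.0° = 31.49 m/s (constant).
v_y(t) = 74.5 sin 65.0° − g t = 67.52 − 9.81 × 4.32 = 25.14 m/s.
Speed = √(v_x² + v_y²) = √(991.6 + 632.0) = 40.3 m/s.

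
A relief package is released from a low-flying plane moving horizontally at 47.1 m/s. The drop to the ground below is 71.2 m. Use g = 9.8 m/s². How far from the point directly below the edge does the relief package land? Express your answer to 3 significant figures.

Initial vertical velocity is zero, so the fall time comes from h = ½ g t²: t = √(2 × 71.2 / 9.8) = 3.812 s.
Horizontal motion is uniform at 47.1 m/s, so x = 47.1 × 3.812 = 180 m.

180 m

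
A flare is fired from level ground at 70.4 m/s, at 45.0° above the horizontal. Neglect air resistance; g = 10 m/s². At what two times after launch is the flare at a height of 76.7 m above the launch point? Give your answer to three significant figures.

v_y0 = 70.4 sin 45.0° = 49.78 m/s.
Set y = v_y0 t − ½ g t² = 76.7: 5.000 t² − 49.78 t + 76.7 = 0.
t = [49.78 ± √(2478 − 1534)] / 10 = (49.78 ± 30.72) / 10, giving t = 1.91 s or t = 8.05 s.
So the flare is at 76.7 m at t = 1.91 s (rising) and t = 8.05 s (falling).

1.91 s and 8.05 s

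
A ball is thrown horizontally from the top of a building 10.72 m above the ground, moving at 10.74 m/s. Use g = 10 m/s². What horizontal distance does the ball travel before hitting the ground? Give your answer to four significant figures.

15.73 m

Initial vertical velocity is zero, so the fall time comes from h = ½ g t²: t = √(2 × 10.72 / 10) = 1.4642 s.
Horizontal motion is uniform at 10.74 m/s, so x = 10.74 × 1.4642 = 15.73 m.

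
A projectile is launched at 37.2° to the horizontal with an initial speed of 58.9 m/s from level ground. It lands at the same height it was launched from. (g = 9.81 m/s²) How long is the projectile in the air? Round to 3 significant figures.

Vertical component: v_y = 58.9 sin 37.2° = 35.61 m/s.
For a projectile landing at launch height, time of flight is t = 2 v_y / g = 2 × 35.61 / 9.81 = 7.26 s.

7.26 s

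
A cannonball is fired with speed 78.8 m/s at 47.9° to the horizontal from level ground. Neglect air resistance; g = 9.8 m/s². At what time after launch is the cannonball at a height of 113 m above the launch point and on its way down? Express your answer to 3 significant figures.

9.51 s

v_y0 = 78.8 sin 47.9° = 58.47 m/s.
Set y = v_y0 t − ½ g t² = 113: 4.900 t² − 58.47 t + 113 = 0.
t = [58.47 ± √(3419 − 2215)] / 9.8 = (58.47 ± 34.70) / 9.8, giving t = 2.43 s or t = 9.51 s.
On the way down corresponds to the larger root: t = 9.51 s.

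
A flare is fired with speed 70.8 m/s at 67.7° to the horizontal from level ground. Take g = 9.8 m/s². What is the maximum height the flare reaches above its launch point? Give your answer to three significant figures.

219 m

Vertical component of launch velocity: v_y = 70.8 sin 67.7° = 65.50 m/s.
At the highest point the vertical velocity is zero, so v_y² = 2 g h_max.
h_max = (65.50)² / (2 × 9.8) = 4290 / 19.60 = 219 m.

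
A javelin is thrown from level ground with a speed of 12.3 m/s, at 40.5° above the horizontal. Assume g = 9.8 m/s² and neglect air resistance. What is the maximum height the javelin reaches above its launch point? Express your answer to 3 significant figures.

3.26 m

Vertical component of launch velocity: v_y = 12.3 sin 40.5° = 7.988 m/s.
At the highest point the vertical velocity is zero, so v_y² = 2 g h_max.
h_max = (7.988)² / (2 × 9.8) = 63.81 / 19.60 = 3.26 m.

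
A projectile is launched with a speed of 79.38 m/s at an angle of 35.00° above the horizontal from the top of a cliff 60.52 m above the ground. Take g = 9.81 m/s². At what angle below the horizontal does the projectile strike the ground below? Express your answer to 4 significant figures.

v_x = 79.38 cos 35.00° = 65.024 m/s.
At impact |v_y| = √(v_y0² + 2 g h) = √(45.530² + 2×9.81×60.52) = 57.100 m/s.
Angle below horizontal = arctan(|v_y| / v_x) = arctan(57.100 / 65.024) = 41.29°.

41.29°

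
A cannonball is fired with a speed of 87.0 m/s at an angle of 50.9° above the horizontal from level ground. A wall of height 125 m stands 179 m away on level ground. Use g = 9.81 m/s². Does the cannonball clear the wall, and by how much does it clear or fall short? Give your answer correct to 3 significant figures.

v_x = 87.0 cos 50.9° = 54.87 m/s; v_y0 = 87.0 sin 50.9° = 67.52 m/s.
Time to reach the wall: t = 179 / 54.87 = 3.262 s.
Height at that point: y = 67.52×3.262 − 4.905×3.262² = 168.1 m.
That is 168.1 − 125 = 43.1 m above the top of the wall, so the cannonball clears it.

Yes — it clears the wall by 43.1 m.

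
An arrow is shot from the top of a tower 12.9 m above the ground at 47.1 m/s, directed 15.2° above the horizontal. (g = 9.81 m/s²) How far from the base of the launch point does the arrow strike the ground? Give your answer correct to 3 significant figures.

Components: v_x = 47.1 cos 15.2° = 45.45 m/s, v_y = 47.1 sin 15.2° = 12.35 m/s.
Vertical: 0 = 12.9 + 12.35 t − ½(9.81) t² ⇒ 4.905 t² − 12.35 t − 12.9 = 0.
t = [12.35 + √(152.5 + 253.1)] / 9.810 = 3.312 s.
Horizontal: R = v_x · t = 45.45 × 3.312 = 151 m.

151 m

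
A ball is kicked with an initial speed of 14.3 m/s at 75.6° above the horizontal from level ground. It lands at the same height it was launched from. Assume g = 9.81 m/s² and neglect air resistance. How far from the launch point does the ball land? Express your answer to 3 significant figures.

10.0 m

Components: v_x = 14.3 cos 75.6° = 3.556 m/s, v_y = 14.3 sin 75.6° = 13.85 m/s.
Time of flight (same landing height): t = 2 v_y / g = 2 × 13.85 / 9.81 = 2.824 s.
Range: R = v_x · t = 3.556 × 2.824 = 10.0 m.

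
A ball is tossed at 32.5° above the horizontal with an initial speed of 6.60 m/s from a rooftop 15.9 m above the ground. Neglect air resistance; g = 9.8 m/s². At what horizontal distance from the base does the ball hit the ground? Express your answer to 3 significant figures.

Components: v_x = 6.60 cos 32.5° = 5.566 m/s, v_y = 6.60 sin 32.5° = 3.546 m/s.
Vertical: 0 = 15.9 + 3.546 t − ½(9.8) t² ⇒ 4.900 t² − 3.546 t − 15.9 = 0.
t = [3.546 + √(12.57 + 311.6)] / 9.800 = 2.199 s.
Horizontal: R = v_x · t = 5.566 × 2.199 = 12.2 m.

12.2 m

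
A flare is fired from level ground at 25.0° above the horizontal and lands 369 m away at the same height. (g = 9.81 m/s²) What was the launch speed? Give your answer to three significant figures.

On level ground, R = v₀² sin(2θ) / g, so v₀ = √(R g / sin 2θ).
sin(2 × 25.0°) = 0.7660.
v₀ = √(369 × 9.81 / 0.7660) = √4726 = 68.7 m/s.

68.7 m/s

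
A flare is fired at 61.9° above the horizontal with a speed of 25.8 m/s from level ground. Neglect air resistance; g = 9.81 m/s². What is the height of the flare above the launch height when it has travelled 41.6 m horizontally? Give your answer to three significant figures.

20.4 m

v_x = 25.8 cos 61.9° = 12.15 m/s, v_y0 = 25.8 sin 61.9° = 22.76 m/s.
Time to reach x = 41.6 m: t = x / v_x = 41.6 / 12.15 = 3.424 s.
y = v_y0 t − ½ g t² = 22.76×3.424 − 4.905×3.424² = 20.4 m.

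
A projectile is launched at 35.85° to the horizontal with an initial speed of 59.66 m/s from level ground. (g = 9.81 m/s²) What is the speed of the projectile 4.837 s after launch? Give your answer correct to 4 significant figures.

49.95 m/s

v_x = 59.66 cos 35.85° = 48.358 m/s (constant).
v_y(t) = 59.66 sin 35.85° − g t = 34.941 − 9.81 × 4.837 = -12.510 m/s.
Speed = √(v_x² + v_y²) = √(2338.5 + 156.50) = 49.95 m/s.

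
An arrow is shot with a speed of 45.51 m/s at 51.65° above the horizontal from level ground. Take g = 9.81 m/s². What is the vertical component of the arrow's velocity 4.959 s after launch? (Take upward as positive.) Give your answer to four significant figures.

Initial vertical component: v_y0 = 45.51 sin 51.65° = 35.691 m/s.
v_y(t) = v_y0 − g t = 35.691 − 9.81 × 4.959 = -12.96 m/s.

-12.96 m/s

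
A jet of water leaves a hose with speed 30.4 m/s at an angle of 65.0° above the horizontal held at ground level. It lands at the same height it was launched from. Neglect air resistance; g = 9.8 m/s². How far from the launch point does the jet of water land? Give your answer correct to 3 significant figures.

72.2 m

Components: v_x = 30.4 cos 65.0° = 12.85 m/s, v_y = 30.4 sin 65.0° = 27.55 m/s.
Time of flight (same landing height): t = 2 v_y / g = 2 × 27.55 / 9.8 = 5.622 s.
Range: R = v_x · t = 12.85 × 5.622 = 72.2 m.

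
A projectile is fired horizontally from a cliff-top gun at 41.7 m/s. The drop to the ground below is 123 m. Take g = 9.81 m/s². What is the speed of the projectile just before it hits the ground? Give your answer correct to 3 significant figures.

64.4 m/s

Fall time: t = √(2 × 123 / 9.81) = 5.008 s.
At impact: v_x = 41.7 m/s (unchanged), v_y = g t = 9.81 × 5.008 = 49.13 m/s.
Speed = √(v_x² + v_y²) = √(1739 + 2414) = 64.4 m/s.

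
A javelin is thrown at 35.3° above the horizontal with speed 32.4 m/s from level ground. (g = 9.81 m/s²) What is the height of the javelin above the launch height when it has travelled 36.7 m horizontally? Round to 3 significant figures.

16.5 m

v_x = 32.4 cos 35.3° = 26.44 m/s, v_y0 = 32.4 sin 35.3° = 18.72 m/s.
Time to reach x = 36.7 m: t = x / v_x = 36.7 / 26.44 = 1.388 s.
y = v_y0 t − ½ g t² = 18.72×1.388 − 4.905×1.388² = 16.5 m.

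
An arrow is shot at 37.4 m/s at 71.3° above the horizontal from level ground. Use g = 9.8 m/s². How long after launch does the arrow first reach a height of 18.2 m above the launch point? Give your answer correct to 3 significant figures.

v_y0 = 37.4 sin 71.3° = 35.43 m/s.
Set y = v_y0 t − ½ g t² = 18.2: 4.900 t² − 35.43 t + 18.2 = 0.
t = [35.43 ± √(1255 − 356.7)] / 9.8 = (35.43 ± 29.97) / 9.8, giving t = 0.557 s or t = 6.67 s.
The arrow is on the way up at the first time, so t = 0.557 s.

0.557 s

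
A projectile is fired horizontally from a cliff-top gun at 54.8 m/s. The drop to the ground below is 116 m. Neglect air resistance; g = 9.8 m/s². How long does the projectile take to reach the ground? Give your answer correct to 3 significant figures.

The horizontal speed doesn't affect the fall. With v_y0 = 0, h = ½ g t².
t = √(2 × 116 / 9.8) = √23.67 = 4.87 s.

4.87 s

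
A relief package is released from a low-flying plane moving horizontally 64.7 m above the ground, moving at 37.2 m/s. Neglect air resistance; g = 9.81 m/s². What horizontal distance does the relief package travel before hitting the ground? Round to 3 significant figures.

Initial vertical velocity is zero, so the fall time comes from h = ½ g t²: t = √(2 × 64.7 / 9.81) = 3.632 s.
Horizontal motion is uniform at 37.2 m/s, so x = 37.2 × 3.632 = 135 m.

135 m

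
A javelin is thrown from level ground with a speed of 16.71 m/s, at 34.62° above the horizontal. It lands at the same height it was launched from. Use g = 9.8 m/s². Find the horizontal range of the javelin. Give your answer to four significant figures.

26.64 m

For level ground, R = v₀² sin(2θ) / g.
sin(2 × 34.62°) = sin 69.240° = 0.9351.
R = (16.71)² × 0.9351 / 9.8 = 26.64 m.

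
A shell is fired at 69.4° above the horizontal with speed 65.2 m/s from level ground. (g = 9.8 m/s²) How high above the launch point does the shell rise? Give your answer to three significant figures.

190 m

Vertical component of launch velocity: v_y = 65.2 sin 69.4° = 61.03 m/s.
At the highest point the vertical velocity is zero, so v_y² = 2 g h_max.
h_max = (61.03)² / (2 × 9.8) = 3725 / 19.60 = 190 m.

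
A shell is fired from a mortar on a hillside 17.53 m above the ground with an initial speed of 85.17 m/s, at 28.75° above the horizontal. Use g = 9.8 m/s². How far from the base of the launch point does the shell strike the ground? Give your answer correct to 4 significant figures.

654.7 m

Components: v_x = 85.17 cos 28.75° = 74.671 m/s, v_y = 85.17 sin 28.75° = 40.966 m/s.
Vertical: 0 = 17.53 + 40.966 t − ½(9.8) t² ⇒ 4.900 t² − 40.966 t − 17.53 = 0.
t = [40.966 + √(1678.2 + 343.59)] / 9.800 = 8.7684 s.
Horizontal: R = v_x · t = 74.671 × 8.7684 = 654.7 m.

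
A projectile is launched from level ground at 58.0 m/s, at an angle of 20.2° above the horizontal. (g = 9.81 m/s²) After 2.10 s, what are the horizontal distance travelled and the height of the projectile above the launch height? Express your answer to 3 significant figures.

v_x = 58.0 cos 20.2° = 54.43 m/s; v_y0 = 58.0 sin 20.2° = 20.03 m/s.
x = v_x t = 54.43 × 2.10 = 114 m.
y = v_y0 t − ½ g t² = 20.03×2.10 − 4.905×2.10² = 20.4 m.

x = 114 m, y = 20.4 m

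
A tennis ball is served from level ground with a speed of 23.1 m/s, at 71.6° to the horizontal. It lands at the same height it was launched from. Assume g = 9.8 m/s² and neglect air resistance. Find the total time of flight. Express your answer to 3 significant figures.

Vertical component: v_y = 23.1 sin 71.6° = 21.92 m/s.
For a projectile landing at launch height, time of flight is t = 2 v_y / g = 2 × 21.92 / 9.8 = 4.47 s.

4.47 s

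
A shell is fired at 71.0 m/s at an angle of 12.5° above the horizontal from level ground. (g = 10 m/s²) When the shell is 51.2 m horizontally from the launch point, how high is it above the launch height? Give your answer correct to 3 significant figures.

v_x = 71.0 cos 12.5° = 69.32 m/s, v_y0 = 71.0 sin 12.5° = 15.37 m/s.
Time to reach x = 51.2 m: t = x / v_x = 51.2 / 69.32 = 0.7386 s.
y = v_y0 t − ½ g t² = 15.37×0.7386 − 5.000×0.7386² = 8.62 m.

8.62 m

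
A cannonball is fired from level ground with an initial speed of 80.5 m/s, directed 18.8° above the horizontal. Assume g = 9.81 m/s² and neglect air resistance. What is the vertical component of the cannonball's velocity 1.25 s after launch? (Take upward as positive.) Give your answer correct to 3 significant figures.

13.7 m/s

Initial vertical component: v_y0 = 80.5 sin 18.8° = 25.94 m/s.
v_y(t) = v_y0 − g t = 25.94 − 9.81 × 1.25 = 13.7 m/s.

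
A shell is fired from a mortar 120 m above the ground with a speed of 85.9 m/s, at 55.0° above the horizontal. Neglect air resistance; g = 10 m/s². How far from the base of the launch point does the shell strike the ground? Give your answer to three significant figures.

769 m

Components: v_x = 85.9 cos 55.0° = 49.27 m/s, v_y = 85.9 sin 55.0° = 70.37 m/s.
Vertical: 0 = 120 + 70.37 t − ½(10) t² ⇒ 5.000 t² − 70.37 t − 120 = 0.
t = [70.37 + √(4952 + 2400)] / 10.00 = 15.61 s.
Horizontal: R = v_x · t = 49.27 × 15.61 = 769 m.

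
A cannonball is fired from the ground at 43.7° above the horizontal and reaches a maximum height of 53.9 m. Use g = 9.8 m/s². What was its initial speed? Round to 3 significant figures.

47.0 m/s

At maximum height v_y = 0, so (v₀ sin θ)² = 2 g H.
v₀ sin 43.7° = √(2 × 9.8 × 53.9) = 32.50 m/s.
v₀ = 32.50 / sin 43.7° = 32.50 / 0.6909 = 47.0 m/s.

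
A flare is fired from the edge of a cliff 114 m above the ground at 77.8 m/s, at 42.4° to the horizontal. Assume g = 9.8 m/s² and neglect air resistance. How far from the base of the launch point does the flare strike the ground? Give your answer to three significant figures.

722 m

Components: v_x = 77.8 cos 42.4° = 57.45 m/s, v_y = 77.8 sin 42.4° = 52.46 m/s.
Vertical: 0 = 114 + 52.46 t − ½(9.8) t² ⇒ 4.900 t² − 52.46 t − 114 = 0.
t = [52.46 + √(2752 + 2234)] / 9.800 = 12.56 s.
Horizontal: R = v_x · t = 57.45 × 12.56 = 722 m.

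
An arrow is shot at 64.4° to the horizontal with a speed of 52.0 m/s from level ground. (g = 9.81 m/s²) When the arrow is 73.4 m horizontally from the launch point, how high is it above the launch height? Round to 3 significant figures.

v_x = 52.0 cos 64.4° = 22.47 m/s, v_y0 = 52.0 sin 64.4° = 46.90 m/s.
Time to reach x = 73.4 m: t = x / v_x = 73.4 / 22.47 = 3.267 s.
y = v_y0 t − ½ g t² = 46.90×3.267 − 4.905×3.267² = 101 m.

101 m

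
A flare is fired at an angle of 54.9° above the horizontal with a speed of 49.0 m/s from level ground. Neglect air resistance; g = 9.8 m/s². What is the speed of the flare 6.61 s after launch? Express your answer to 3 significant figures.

37.5 m/s

v_x = 49.0 cos 54.9° = 28.18 m/s (constant).
v_y(t) = 49.0 sin 54.9° − g t = 40.09 − 9.8 × 6.61 = -24.69 m/s.
Speed = √(v_x² + v_y²) = √(794.1 + 609.6) = 37.5 m/s.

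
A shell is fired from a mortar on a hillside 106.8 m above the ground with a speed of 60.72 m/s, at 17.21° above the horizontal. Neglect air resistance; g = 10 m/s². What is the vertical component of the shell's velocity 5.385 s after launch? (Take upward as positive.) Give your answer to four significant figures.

Initial vertical component: v_y0 = 60.72 sin 17.21° = 17.966 m/s.
v_y(t) = v_y0 − g t = 17.966 − 10 × 5.385 = -35.88 m/s.

-35.88 m/s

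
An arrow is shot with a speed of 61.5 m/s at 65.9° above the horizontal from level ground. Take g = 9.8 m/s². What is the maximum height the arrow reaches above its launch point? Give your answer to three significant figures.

161 m

Vertical component of launch velocity: v_y = 61.5 sin 65.9° = 56.14 m/s.
At the highest point the vertical velocity is zero, so v_y² = 2 g h_max.
h_max = (56.14)² / (2 × 9.8) = 3152 / 19.60 = 161 m.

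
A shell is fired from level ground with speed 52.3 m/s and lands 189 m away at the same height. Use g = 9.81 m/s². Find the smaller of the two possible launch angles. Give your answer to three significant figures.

Level-ground range: R = v₀² sin(2θ)/g ⇒ sin 2θ = R g / v₀² = 189×9.81/52.3² = 0.6778.
2θ = arcsin(0.6778) = 42.67° or 180° − 42.67° = 137.33°.
So θ = 21.3° or θ = 68.7°.

21.3°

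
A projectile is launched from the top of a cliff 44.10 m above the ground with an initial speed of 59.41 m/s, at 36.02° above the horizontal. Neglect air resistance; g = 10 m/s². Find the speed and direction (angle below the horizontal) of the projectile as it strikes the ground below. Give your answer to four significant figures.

v_x = 59.41 cos 36.02° = 48.052 m/s (constant).
|v_y| at impact = √((34.937)² + 2×10×44.10) = 45.854 m/s.
Speed = √(48.052² + 45.854²) = 66.42 m/s; angle = arctan(45.854/48.052) = 43.66° below horizontal.

66.42 m/s at 43.66° below the horizontal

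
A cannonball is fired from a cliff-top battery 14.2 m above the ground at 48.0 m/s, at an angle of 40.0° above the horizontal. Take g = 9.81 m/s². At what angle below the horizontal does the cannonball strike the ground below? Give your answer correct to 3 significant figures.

v_x = 48.0 cos 40.0° = 36.77 m/s.
At impact |v_y| = √(v_y0² + 2 g h) = √(30.85² + 2×9.81×14.2) = 35.08 m/s.
Angle below horizontal = arctan(|v_y| / v_x) = arctan(35.08 / 36.77) = 43.7°.

43.7°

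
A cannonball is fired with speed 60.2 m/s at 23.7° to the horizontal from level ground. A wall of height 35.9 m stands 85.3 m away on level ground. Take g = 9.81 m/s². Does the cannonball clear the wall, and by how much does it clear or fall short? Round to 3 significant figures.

v_x = 60.2 cos 23.7° = 55.12 m/s; v_y0 = 60.2 sin 23.7° = 24.20 m/s.
Time to reach the wall: t = 85.3 / 55.12 = 1.548 s.
Height at that point: y = 24.20×1.548 − 4.905×1.548² = 25.71 m.
That is 35.9 − 25.71 = 10.2 m below the top of the wall, so the cannonball does not clear it.

No — it falls 10.2 m short of clearing the wall.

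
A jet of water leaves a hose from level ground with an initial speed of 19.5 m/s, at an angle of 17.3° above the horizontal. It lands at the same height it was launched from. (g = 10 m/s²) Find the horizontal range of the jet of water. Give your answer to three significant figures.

Components: v_x = 19.5 cos 17.3° = 18.62 m/s, v_y = 19.5 sin 17.3° = 5.799 m/s.
Time of flight (same landing height): t = 2 v_y / g = 2 × 5.799 / 10 = 1.160 s.
Range: R = v_x · t = 18.62 × 1.160 = 21.6 m.

21.6 m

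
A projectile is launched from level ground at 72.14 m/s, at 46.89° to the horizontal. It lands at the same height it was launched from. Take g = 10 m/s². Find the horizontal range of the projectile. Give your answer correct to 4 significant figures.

Components: v_x = 72.14 cos 46.89° = 49.301 m/s, v_y = 72.14 sin 46.89° = 52.665 m/s.
Time of flight (same landing height): t = 2 v_y / g = 2 × 52.665 / 10 = 10.533 s.
Range: R = v_x · t = 49.301 × 10.533 = 519.3 m.

519.3 m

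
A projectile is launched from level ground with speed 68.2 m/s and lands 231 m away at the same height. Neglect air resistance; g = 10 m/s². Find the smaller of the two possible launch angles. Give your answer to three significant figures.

Level-ground range: R = v₀² sin(2θ)/g ⇒ sin 2θ = R g / v₀² = 231×10/68.2² = 0.4966.
2θ = arcsin(0.4966) = 29.78° or 180° − 29.78° = 150.22°.
So θ = 14.9° or θ = 75.1°.

14.9°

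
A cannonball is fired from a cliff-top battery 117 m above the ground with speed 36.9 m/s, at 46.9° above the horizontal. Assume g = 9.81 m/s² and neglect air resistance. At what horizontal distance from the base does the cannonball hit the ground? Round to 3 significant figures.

Components: v_x = 36.9 cos 46.9° = 25.21 m/s, v_y = 36.9 sin 46.9° = 26.94 m/s.
Vertical: 0 = 117 + 26.94 t − ½(9.81) t² ⇒ 4.905 t² − 26.94 t − 117 = 0.
t = [26.94 + √(725.8 + 2296)] / 9.810 = 8.350 s.
Horizontal: R = v_x · t = 25.21 × 8.350 = 211 m.

211 m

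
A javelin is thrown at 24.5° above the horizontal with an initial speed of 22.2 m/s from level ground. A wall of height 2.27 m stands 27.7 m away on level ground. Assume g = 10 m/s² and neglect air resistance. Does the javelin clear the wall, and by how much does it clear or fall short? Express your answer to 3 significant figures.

Yes — it clears the wall by 0.953 m.

v_x = 22.2 cos 24.5° = 20.20 m/s; v_y0 = 22.2 sin 24.5° = 9.206 m/s.
Time to reach the wall: t = 27.7 / 20.20 = 1.371 s.
Height at that point: y = 9.206×1.371 − 5.000×1.371² = 3.223 m.
That is 3.223 − 2.27 = 0.953 m above the top of the wall, so the javelin clears it.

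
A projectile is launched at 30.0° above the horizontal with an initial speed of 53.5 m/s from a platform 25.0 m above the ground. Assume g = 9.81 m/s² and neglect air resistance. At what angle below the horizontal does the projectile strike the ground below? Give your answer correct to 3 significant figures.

v_x = 53.5 cos 30.0° = 46.33 m/s.
At impact |v_y| = √(v_y0² + 2 g h) = √(26.75² + 2×9.81×25.0) = 34.73 m/s.
Angle below horizontal = arctan(|v_y| / v_x) = arctan(34.73 / 46.33) = 36.9°.

36.9°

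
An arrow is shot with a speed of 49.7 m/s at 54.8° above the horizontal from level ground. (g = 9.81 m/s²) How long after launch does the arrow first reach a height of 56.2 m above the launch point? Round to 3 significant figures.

v_y0 = 49.7 sin 54.8° = 40.61 m/s.
Set y = v_y0 t − ½ g t² = 56.2: 4.905 t² − 40.61 t + 56.2 = 0.
t = [40.61 ± √(1649 − 1103)] / 9.81 = (40.61 ± 23.37) / 9.81, giving t = 1.76 s or t = 6.52 s.
The arrow is on the way up at the first time, so t = 1.76 s.

1.76 s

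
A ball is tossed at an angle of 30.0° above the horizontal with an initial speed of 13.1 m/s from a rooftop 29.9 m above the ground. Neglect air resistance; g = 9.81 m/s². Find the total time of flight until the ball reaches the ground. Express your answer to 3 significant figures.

Vertical component: v_y = 13.1 sin 30.0° = 6.550 m/s.
Taking up as positive with launch at y = 29.9 m, landing at y = 0: 0 = 29.9 + 6.550 t − ½(9.81) t².
Solving 4.905 t² − 6.550 t − 29.9 = 0 gives t = [6.550 + √(6.550² + 4·4.905·29.9)] / 9.810 = 3.23 s.

3.23 s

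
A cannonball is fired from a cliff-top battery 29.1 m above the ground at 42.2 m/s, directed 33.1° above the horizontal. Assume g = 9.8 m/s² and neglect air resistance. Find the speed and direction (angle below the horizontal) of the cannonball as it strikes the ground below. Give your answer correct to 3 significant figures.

v_x = 42.2 cos 33.1° = 35.35 m/s (constant).
|v_y| at impact = √((23.05)² + 2×9.8×29.1) = 33.19 m/s.
Speed = √(35.35² + 33.19²) = 48.5 m/s; angle = arctan(33.19/35.35) = 43.2° below horizontal.

48.5 m/s at 43.2° below the horizontal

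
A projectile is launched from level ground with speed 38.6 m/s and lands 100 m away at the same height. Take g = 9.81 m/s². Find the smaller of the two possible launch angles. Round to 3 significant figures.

Level-ground range: R = v₀² sin(2θ)/g ⇒ sin 2θ = R g / v₀² = 100×9.81/38.6² = 0.6584.
2θ = arcsin(0.6584) = 41.18° or 180° − 41.18° = 138.82°.
So θ = 20.6° or θ = 69.4°.

20.6°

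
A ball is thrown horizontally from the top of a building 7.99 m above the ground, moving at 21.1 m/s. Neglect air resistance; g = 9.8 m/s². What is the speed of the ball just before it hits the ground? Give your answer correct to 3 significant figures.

24.5 m/s

Fall time: t = √(2 × 7.99 / 9.8) = 1.277 s.
At impact: v_x = 21.1 m/s (unchanged), v_y = g t = 9.8 × 1.277 = 12.51 m/s.
Speed = √(v_x² + v_y²) = √(445.2 + 156.5) = 24.5 m/s.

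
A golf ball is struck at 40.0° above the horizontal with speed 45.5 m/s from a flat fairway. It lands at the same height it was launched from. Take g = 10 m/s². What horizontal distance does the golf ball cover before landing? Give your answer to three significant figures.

Components: v_x = 45.5 cos 40.0° = 34.86 m/s, v_y = 45.5 sin 40.0° = 29.25 m/s.
Time of flight (same landing height): t = 2 v_y / g = 2 × 29.25 / 10 = 5.850 s.
Range: R = v_x · t = 34.86 × 5.850 = 204 m.

204 m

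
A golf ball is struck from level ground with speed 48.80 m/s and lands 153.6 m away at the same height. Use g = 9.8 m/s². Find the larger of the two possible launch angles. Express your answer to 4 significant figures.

Level-ground range: R = v₀² sin(2θ)/g ⇒ sin 2θ = R g / v₀² = 153.6×9.8/48.80² = 0.6321.
2θ = arcsin(0.6321) = 39.205° or 180° − 39.205° = 140.795°.
So θ = 19.60° or θ = 70.40°.

70.40°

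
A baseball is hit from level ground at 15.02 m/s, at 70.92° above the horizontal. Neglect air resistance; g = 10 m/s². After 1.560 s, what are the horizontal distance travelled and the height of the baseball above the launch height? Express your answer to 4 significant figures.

x = 7.659 m, y = 9.976 m

v_x = 15.02 cos 70.92° = 4.9099 m/s; v_y0 = 15.02 sin 70.92° = 14.195 m/s.
x = v_x t = 4.9099 × 1.560 = 7.659 m.
y = v_y0 t − ½ g t² = 14.195×1.560 − 5.000×1.560² = 9.976 m.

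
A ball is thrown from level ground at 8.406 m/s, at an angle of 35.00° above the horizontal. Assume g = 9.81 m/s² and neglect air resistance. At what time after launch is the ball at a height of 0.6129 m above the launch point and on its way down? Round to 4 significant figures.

v_y0 = 8.406 sin 35.00° = 4.8215 m/s.
Set y = v_y0 t − ½ g t² = 0.6129: 4.905 t² − 4.8215 t + 0.6129 = 0.
t = [4.8215 ± √(23.247 − 12.025)] / 9.81 = (4.8215 ± 3.3499) / 9.81, giving t = 0.1500 s or t = 0.8330 s.
On the way down corresponds to the larger root: t = 0.8330 s.

0.8330 s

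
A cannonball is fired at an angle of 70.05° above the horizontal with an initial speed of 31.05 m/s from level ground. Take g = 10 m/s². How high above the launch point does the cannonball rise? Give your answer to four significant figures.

Vertical component of launch velocity: v_y = 31.05 sin 70.05° = 29.187 m/s.
At the highest point the vertical velocity is zero, so v_y² = 2 g h_max.
h_max = (29.187)² / (2 × 10) = 851.88 / 20.00 = 42.59 m.

42.59 m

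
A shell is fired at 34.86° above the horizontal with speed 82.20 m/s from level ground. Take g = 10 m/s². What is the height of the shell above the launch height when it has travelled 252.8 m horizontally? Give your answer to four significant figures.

v_x = 82.20 cos 34.86° = 67.449 m/s, v_y0 = 82.20 sin 34.86° = 46.983 m/s.
Time to reach x = 252.8 m: t = x / v_x = 252.8 / 67.449 = 3.7480 s.
y = v_y0 t − ½ g t² = 46.983×3.7480 − 5.000×3.7480² = 105.9 m.

105.9 m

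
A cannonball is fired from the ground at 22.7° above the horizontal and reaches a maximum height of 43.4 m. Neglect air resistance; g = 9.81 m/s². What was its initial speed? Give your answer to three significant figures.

At maximum height v_y = 0, so (v₀ sin θ)² = 2 g H.
v₀ sin 22.7° = √(2 × 9.81 × 43.4) = 29.18 m/s.
v₀ = 29.18 / sin 22.7° = 29.18 / 0.3859 = 75.6 m/s.

75.6 m/s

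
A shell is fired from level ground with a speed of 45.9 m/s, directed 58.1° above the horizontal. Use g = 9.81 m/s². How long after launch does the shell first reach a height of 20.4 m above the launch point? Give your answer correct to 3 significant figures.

v_y0 = 45.9 sin 58.1° = 38.97 m/s.
Set y = v_y0 t − ½ g t² = 20.4: 4.905 t² − 38.97 t + 20.4 = 0.
t = [38.97 ± √(1519 − 400.2)] / 9.81 = (38.97 ± 33.45) / 9.81, giving t = 0.563 s or t = 7.38 s.
The shell is on the way up at the first time, so t = 0.563 s.

0.563 s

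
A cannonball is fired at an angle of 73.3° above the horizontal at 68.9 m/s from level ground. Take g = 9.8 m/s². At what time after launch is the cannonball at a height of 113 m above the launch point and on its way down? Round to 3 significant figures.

11.5 s

v_y0 = 68.9 sin 73.3° = 65.99 m/s.
Set y = v_y0 t − ½ g t² = 113: 4.900 t² − 65.99 t + 113 = 0.
t = [65.99 ± √(4355 − 2215)] / 9.8 = (65.99 ± 46.26) / 9.8, giving t = 2.01 s or t = 11.5 s.
On the way down corresponds to the larger root: t = 11.5 s.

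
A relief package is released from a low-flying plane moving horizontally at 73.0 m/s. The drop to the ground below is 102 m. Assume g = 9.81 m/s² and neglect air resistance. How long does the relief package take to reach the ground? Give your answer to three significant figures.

The horizontal speed doesn't affect the fall. With v_y0 = 0, h = ½ g t².
t = √(2 × 102 / 9.81) = √20.80 = 4.56 s.

4.56 s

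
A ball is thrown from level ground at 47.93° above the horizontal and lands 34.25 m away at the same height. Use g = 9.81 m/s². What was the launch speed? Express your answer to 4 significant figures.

On level ground, R = v₀² sin(2θ) / g, so v₀ = √(R g / sin 2θ).
sin(2 × 47.93°) = 0.9948.
v₀ = √(34.25 × 9.81 / 0.9948) = √337.75 = 18.38 m/s.

18.38 m/s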